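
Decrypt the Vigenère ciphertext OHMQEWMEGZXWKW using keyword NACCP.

Repeat the key across the ciphertext: NACCPNACCPNACC
O(14)−N(13): 1 → B
H(7)−A(0): 7 → H
M(12)−C(2): 10 → K
Q(16)−C(2): 14 → O
E(4)−P(15): -11≡15 → P
W(22)−N(13): 9 → J
M(12)−A(0): 12 → M
E(4)−C(2): 2 → C
G(6)−C(2): 4 → E
Z(25)−P(15): 10 → K
X(23)−N(13): 10 → K
W(22)−A(0): 22 → W
K(10)−C(2): 8 → I
W(22)−C(2): 20 → U

BHKOPJMCEKKWIU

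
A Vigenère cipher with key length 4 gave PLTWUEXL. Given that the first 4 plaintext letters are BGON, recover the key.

OFFJ

Subtract each crib letter from the matching ciphertext letter (mod 26):
P(15)−B(1)=14 → O
L(11)−G(6)=5 → F
T(19)−O(14)=5 → F
W(22)−N(13)=9 → J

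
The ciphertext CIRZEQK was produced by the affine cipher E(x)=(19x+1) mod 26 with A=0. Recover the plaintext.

LZUEHJV

The inverse of 19 mod 26 is 11, since 19·11=209≡1. Apply D(y)=11·(y−1) mod 26:
C(2): 11·(2−1)=11 → L
I(8): 11·(8−1)=77≡25 → Z
R(17): 11·(17−1)=176≡20 → U
Z(25): 11·(25−1)=264≡4 → E
E(4): 11·(4−1)=33≡7 → H
Q(16): 11·(16−1)=165≡9 → J
K(10): 11·(10−1)=99≡21 → V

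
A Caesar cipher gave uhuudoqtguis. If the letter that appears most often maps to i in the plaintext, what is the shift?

The most frequent ciphertext letter is u (appears 4 times).
u is position 20; i is position 8.
Shift = 12.

12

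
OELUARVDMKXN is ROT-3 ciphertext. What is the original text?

O(14): 14−3=11 → L
E(4): 4−3=1 → B
L(11): 11−3=8 → I
U(20): 20−3=17 → R
A(0): 0−3=-3≡23 → X
R(17): 17−3=14 → O
V(21): 21−3=18 → S
D(3): 3−3=0 → A
M(12): 12−3=9 → J
K(10): 10−3=7 → H
X(23): 23−3=20 → U
N(13): 13−3=10 → K

LBIRXOSAJHUK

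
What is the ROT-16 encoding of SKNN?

IADD

S(18): 18+16=34≡8 → I
K(10): 10+16=26≡0 → A
N(13): 13+16=29≡3 → D
N(13): 13+16=29≡3 → D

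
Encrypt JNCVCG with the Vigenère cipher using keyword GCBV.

PPDQII

Repeat the key across the message: GCBVGC
J(9)+G(6): 15 → P
N(13)+C(2): 15 → P
C(2)+B(1): 3 → D
V(21)+V(21): 42≡16 → Q
C(2)+G(6): 8 → I
G(6)+C(2): 8 → I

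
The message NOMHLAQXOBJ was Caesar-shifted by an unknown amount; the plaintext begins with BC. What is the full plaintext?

BCAVZOELCPX

From the crib: N(13)−B(1)=12, so the shift is 12.
Subtract 12 from each ciphertext letter:
N(13): 13−12=1 → B
O(14): 14−12=2 → C
M(12): 12−12=0 → A
H(7): 7−12=-5≡21 → V
L(11): 11−12=-1≡25 → Z
A(0): 0−12=-12≡14 → O
Q(16): 16−12=4 → E
X(23): 23−12=11 → L
O(14): 14−12=2 → C
B(1): 1−12=-11≡15 → P
J(9): 9−12=-3≡23 → X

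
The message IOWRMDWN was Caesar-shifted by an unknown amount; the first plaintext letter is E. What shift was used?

From the crib: I(8)−E(4)=4, so the shift is 4.

4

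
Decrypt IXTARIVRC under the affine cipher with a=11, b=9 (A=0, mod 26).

HGILWHUWX

The inverse of 11 mod 26 is 19, since 11·19=209≡1. Apply D(y)=19·(y−9) mod 26:
I(8): 19·(8−9)=-19≡7 → H
X(23): 19·(23−9)=266≡6 → G
T(19): 19·(19−9)=190≡8 → I
A(0): 19·(0−9)=-171≡11 → L
R(17): 19·(17−9)=152≡22 → W
I(8): 19·(8−9)=-19≡7 → H
V(21): 19·(21−9)=228≡20 → U
R(17): 19·(17−9)=152≡22 → W
C(2): 19·(2−9)=-133≡23 → X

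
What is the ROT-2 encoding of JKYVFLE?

LMAXHNG

J(9): 9+2=11 → L
K(10): 10+2=12 → M
Y(24): 24+2=26≡0 → A
V(21): 21+2=23 → X
F(5): 5+2=7 → H
L(11): 11+2=13 → N
E(4): 4+2=6 → G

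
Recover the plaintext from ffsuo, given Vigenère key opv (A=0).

rqxgz

Repeat the key across the ciphertext: opvop
f(5)−o(14): -9≡17 → r
f(5)−p(15): -10≡16 → q
s(18)−v(21): -3≡23 → x
u(20)−o(14): 6 → g
o(14)−p(15): -1≡25 → z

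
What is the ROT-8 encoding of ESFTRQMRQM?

E(4): 4+8=12 → M
S(18): 18+8=26≡0 → A
F(5): 5+8=13 → N
T(19): 19+8=27≡1 → B
R(17): 17+8=25 → Z
Q(16): 16+8=24 → Y
M(12): 12+8=20 → U
R(17): 17+8=25 → Z
Q(16): 16+8=24 → Y
M(12): 12+8=20 → U

MANBZYUZYU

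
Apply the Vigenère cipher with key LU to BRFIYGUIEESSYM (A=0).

MLQCJAFCPYDMJG

Repeat the key across the message: LULULULULULULU
B(1)+L(11): 12 → M
R(17)+U(20): 37≡11 → L
F(5)+L(11): 16 → Q
I(8)+U(20): 28≡2 → C
Y(24)+L(11): 35≡9 → J
G(6)+U(20): 26≡0 → A
U(20)+L(11): 31≡5 → F
I(8)+U(20): 28≡2 → C
E(4)+L(11): 15 → P
E(4)+U(20): 24 → Y
S(18)+L(11): 29≡3 → D
S(18)+U(20): 38≡12 → M
Y(24)+L(11): 35≡9 → J
M(12)+U(20): 32≡6 → G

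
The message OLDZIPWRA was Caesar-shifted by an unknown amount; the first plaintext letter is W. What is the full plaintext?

From the crib: O(14)−W(22)=-8≡18, so the shift is 18.
Subtract 18 from each ciphertext letter:
O(14): 14−18=-4≡22 → W
L(11): 11−18=-7≡19 → T
D(3): 3−18=-15≡11 → L
Z(25): 25−18=7 → H
I(8): 8−18=-10≡16 → Q
P(15): 15−18=-3≡23 → X
W(22): 22−18=4 → E
R(17): 17−18=-1≡25 → Z
A(0): 0−18=-18≡8 → I

WTLHQXEZI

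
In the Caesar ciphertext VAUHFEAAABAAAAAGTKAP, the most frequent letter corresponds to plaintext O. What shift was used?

The most frequent ciphertext letter is A (appears 10 times).
A is position 0; O is position 14.
Shift = -14≡12.

12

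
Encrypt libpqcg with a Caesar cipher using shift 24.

jgznoae

l(11): 11+24=35≡9 → j
i(8): 8+24=32≡6 → g
b(1): 1+24=25 → z
p(15): 15+24=39≡13 → n
q(16): 16+24=40≡14 → o
c(2): 2+24=26≡0 → a
g(6): 6+24=30≡4 → e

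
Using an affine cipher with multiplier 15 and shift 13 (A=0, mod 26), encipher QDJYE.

Q(16): 15·16+13=253≡19 → T
D(3): 15·3+13=58≡6 → G
J(9): 15·9+13=148≡18 → S
Y(24): 15·24+13=373≡9 → J
E(4): 15·4+13=73≡21 → V

TGSJV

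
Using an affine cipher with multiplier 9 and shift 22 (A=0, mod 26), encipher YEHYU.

Y(24): 9·24+22=238≡4 → E
E(4): 9·4+22=58≡6 → G
H(7): 9·7+22=85≡7 → H
Y(24): 9·24+22=238≡4 → E
U(20): 9·20+22=202≡20 → U

EGHEU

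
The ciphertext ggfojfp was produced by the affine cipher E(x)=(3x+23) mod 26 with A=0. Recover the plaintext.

dduxeug

The inverse of 3 mod 26 is 9, since 3·9=27≡1. Apply D(y)=9·(y−23) mod 26:
g(6): 9·(6−23)=-153≡3 → d
g(6): 9·(6−23)=-153≡3 → d
f(5): 9·(5−23)=-162≡20 → u
o(14): 9·(14−23)=-81≡23 → x
j(9): 9·(9−23)=-126≡4 → e
f(5): 9·(5−23)=-162≡20 → u
p(15): 9·(15−23)=-72≡6 → g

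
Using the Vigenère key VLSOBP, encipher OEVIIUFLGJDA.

JPNWJJAWYXEP

Repeat the key across the message: VLSOBPVLSOBP
O(14)+V(21): 35≡9 → J
E(4)+L(11): 15 → P
V(21)+S(18): 39≡13 → N
I(8)+O(14): 22 → W
I(8)+B(1): 9 → J
U(20)+P(15): 35≡9 → J
F(5)+V(21): 26≡0 → A
L(11)+L(11): 22 → W
G(6)+S(18): 24 → Y
J(9)+O(14): 23 → X
D(3)+B(1): 4 → E
A(0)+P(15): 15 → P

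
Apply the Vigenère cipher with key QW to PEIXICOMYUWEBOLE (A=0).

Repeat the key across the message: QWQWQWQWQWQWQWQW
P(15)+Q(16): 31≡5 → F
E(4)+W(22): 26≡0 → A
I(8)+Q(16): 24 → Y
X(23)+W(22): 45≡19 → T
I(8)+Q(16): 24 → Y
C(2)+W(22): 24 → Y
O(14)+Q(16): 30≡4 → E
M(12)+W(22): 34≡8 → I
Y(24)+Q(16): 40≡14 → O
U(20)+W(22): 42≡16 → Q
W(22)+Q(16): 38≡12 → M
E(4)+W(22): 26≡0 → A
B(1)+Q(16): 17 → R
O(14)+W(22): 36≡10 → K
L(11)+Q(16): 27≡1 → B
E(4)+W(22): 26≡0 → A

FAYTYYEIOQMARKBA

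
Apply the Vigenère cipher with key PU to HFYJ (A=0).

WZND

Repeat the key across the message: PUPU
H(7)+P(15): 22 → W
F(5)+U(20): 25 → Z
Y(24)+P(15): 39≡13 → N
J(9)+U(20): 29≡3 → D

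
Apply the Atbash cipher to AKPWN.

ZPKDM

A(0) → Z(25)
K(10) → P(15)
P(15) → K(10)
W(22) → D(3)
N(13) → M(12)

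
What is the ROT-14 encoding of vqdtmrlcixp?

v(21): 21+14=35≡9 → j
q(16): 16+14=30≡4 → e
d(3): 3+14=17 → r
t(19): 19+14=33≡7 → h
m(12): 12+14=26≡0 → a
r(17): 17+14=31≡5 → f
l(11): 11+14=25 → z
c(2): 2+14=16 → q
i(8): 8+14=22 → w
x(23): 23+14=37≡11 → l
p(15): 15+14=29≡3 → d

jerhafzqwld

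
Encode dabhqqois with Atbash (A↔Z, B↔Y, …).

wzysjjlrh

d(3) → w(22)
a(0) → z(25)
b(1) → y(24)
h(7) → s(18)
q(16) → j(9)
q(16) → j(9)
o(14) → l(11)
i(8) → r(17)
s(18) → h(7)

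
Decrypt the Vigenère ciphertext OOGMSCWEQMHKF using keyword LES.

DKOBOKLAYBDSU

Repeat the key across the ciphertext: LESLESLESLESL
O(14)−L(11): 3 → D
O(14)−E(4): 10 → K
G(6)−S(18): -12≡14 → O
M(12)−L(11): 1 → B
S(18)−E(4): 14 → O
C(2)−S(18): -16≡10 → K
W(22)−L(11): 11 → L
E(4)−E(4): 0 → A
Q(16)−S(18): -2≡24 → Y
M(12)−L(11): 1 → B
H(7)−E(4): 3 → D
K(10)−S(18): -8≡18 → S
F(5)−L(11): -6≡20 → U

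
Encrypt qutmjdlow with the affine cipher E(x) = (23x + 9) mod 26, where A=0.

q(16): 23·16+9=377≡13 → n
u(20): 23·20+9=469≡1 → b
t(19): 23·19+9=446≡4 → e
m(12): 23·12+9=285≡25 → z
j(9): 23·9+9=216≡8 → i
d(3): 23·3+9=78≡0 → a
l(11): 23·11+9=262≡2 → c
o(14): 23·14+9=331≡19 → t
w(22): 23·22+9=515≡21 → v

nbeziactv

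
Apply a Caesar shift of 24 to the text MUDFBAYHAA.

KSBDZYWFYY

M(12): 12+24=36≡10 → K
U(20): 20+24=44≡18 → S
D(3): 3+24=27≡1 → B
F(5): 5+24=29≡3 → D
B(1): 1+24=25 → Z
A(0): 0+24=24 → Y
Y(24): 24+24=48≡22 → W
H(7): 7+24=31≡5 → F
A(0): 0+24=24 → Y
A(0): 0+24=24 → Y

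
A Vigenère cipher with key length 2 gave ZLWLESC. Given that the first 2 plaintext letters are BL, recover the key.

YA

Subtract each crib letter from the matching ciphertext letter (mod 26):
Z(25)−B(1)=24 → Y
L(11)−L(11)=0 → A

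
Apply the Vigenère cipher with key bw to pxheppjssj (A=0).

Repeat the key across the message: bwbwbwbwbw
p(15)+b(1): 16 → q
x(23)+w(22): 45≡19 → t
h(7)+b(1): 8 → i
e(4)+w(22): 26≡0 → a
p(15)+b(1): 16 → q
p(15)+w(22): 37≡11 → l
j(9)+b(1): 10 → k
s(18)+w(22): 40≡14 → o
s(18)+b(1): 19 → t
j(9)+w(22): 31≡5 → f

qtiaqlkotf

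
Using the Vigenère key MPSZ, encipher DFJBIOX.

PUBAUDP

Repeat the key across the message: MPSZMPS
D(3)+M(12): 15 → P
F(5)+P(15): 20 → U
J(9)+S(18): 27≡1 → B
B(1)+Z(25): 26≡0 → A
I(8)+M(12): 20 → U
O(14)+P(15): 29≡3 → D
X(23)+S(18): 41≡15 → P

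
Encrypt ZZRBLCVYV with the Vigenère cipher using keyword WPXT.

VOOUHRSRR

Repeat the key across the message: WPXTWPXTW
Z(25)+W(22): 47≡21 → V
Z(25)+P(15): 40≡14 → O
R(17)+X(23): 40≡14 → O
B(1)+T(19): 20 → U
L(11)+W(22): 33≡7 → H
C(2)+P(15): 17 → R
V(21)+X(23): 44≡18 → S
Y(24)+T(19): 43≡17 → R
V(21)+W(22): 43≡17 → R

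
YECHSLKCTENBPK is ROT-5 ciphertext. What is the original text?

Y(24): 24−5=19 → T
E(4): 4−5=-1≡25 → Z
C(2): 2−5=-3≡23 → X
H(7): 7−5=2 → C
S(18): 18−5=13 → N
L(11): 11−5=6 → G
K(10): 10−5=5 → F
C(2): 2−5=-3≡23 → X
T(19): 19−5=14 → O
E(4): 4−5=-1≡25 → Z
N(13): 13−5=8 → I
B(1): 1−5=-4≡22 → W
P(15): 15−5=10 → K
K(10): 10−5=5 → F

TZXCNGFXOZIWKF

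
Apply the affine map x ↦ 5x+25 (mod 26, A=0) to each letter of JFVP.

J(9): 5·9+25=70≡18 → S
F(5): 5·5+25=50≡24 → Y
V(21): 5·21+25=130≡0 → A
P(15): 5·15+25=100≡22 → W

SYAW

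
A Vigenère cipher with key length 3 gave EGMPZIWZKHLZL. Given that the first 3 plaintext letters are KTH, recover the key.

UNF

Subtract each crib letter from the matching ciphertext letter (mod 26):
E(4)−K(10)=-6≡20 → U
G(6)−T(19)=-13≡13 → N
M(12)−H(7)=5 → F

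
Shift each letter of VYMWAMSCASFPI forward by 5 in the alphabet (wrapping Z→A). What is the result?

V(21): 21+5=26≡0 → A
Y(24): 24+5=29≡3 → D
M(12): 12+5=17 → R
W(22): 22+5=27≡1 → B
A(0): 0+5=5 → F
M(12): 12+5=17 → R
S(18): 18+5=23 → X
C(2): 2+5=7 → H
A(0): 0+5=5 → F
S(18): 18+5=23 → X
F(5): 5+5=10 → K
P(15): 15+5=20 → U
I(8): 8+5=13 → N

ADRBFRXHFXKUN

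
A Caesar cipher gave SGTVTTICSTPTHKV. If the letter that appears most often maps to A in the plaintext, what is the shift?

19

The most frequent ciphertext letter is T (appears 5 times).
T is position 19; A is position 0.
Shift = 19.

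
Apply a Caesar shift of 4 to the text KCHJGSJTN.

K(10): 10+4=14 → O
C(2): 2+4=6 → G
H(7): 7+4=11 → L
J(9): 9+4=13 → N
G(6): 6+4=10 → K
S(18): 18+4=22 → W
J(9): 9+4=13 → N
T(19): 19+4=23 → X
N(13): 13+4=17 → R

OGLNKWNXR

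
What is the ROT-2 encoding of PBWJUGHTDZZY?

RDYLWIJVFBBA

P(15): 15+2=17 → R
B(1): 1+2=3 → D
W(22): 22+2=24 → Y
J(9): 9+2=11 → L
U(20): 20+2=22 → W
G(6): 6+2=8 → I
H(7): 7+2=9 → J
T(19): 19+2=21 → V
D(3): 3+2=5 → F
Z(25): 25+2=27≡1 → B
Z(25): 25+2=27≡1 → B
Y(24): 24+2=26≡0 → A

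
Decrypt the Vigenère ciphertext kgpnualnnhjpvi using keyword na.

xgcnhaynahwpii

Repeat the key across the ciphertext: nanananananana
k(10)−n(13): -3≡23 → x
g(6)−a(0): 6 → g
p(15)−n(13): 2 → c
n(13)−a(0): 13 → n
u(20)−n(13): 7 → h
a(0)−a(0): 0 → a
l(11)−n(13): -2≡24 → y
n(13)−a(0): 13 → n
n(13)−n(13): 0 → a
h(7)−a(0): 7 → h
j(9)−n(13): -4≡22 → w
p(15)−a(0): 15 → p
v(21)−n(13): 8 → i
i(8)−a(0): 8 → i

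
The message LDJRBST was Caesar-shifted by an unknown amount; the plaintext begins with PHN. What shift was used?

From the crib: L(11)−P(15)=-4≡22, so the shift is 22.

22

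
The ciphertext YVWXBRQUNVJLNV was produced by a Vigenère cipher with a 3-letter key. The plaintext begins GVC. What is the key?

Subtract each crib letter from the matching ciphertext letter (mod 26):
Y(24)−G(6)=18 → S
V(21)−V(21)=0 → A
W(22)−C(2)=20 → U

SAU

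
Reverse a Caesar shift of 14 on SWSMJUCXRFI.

S(18): 18−14=4 → E
W(22): 22−14=8 → I
S(18): 18−14=4 → E
M(12): 12−14=-2≡24 → Y
J(9): 9−14=-5≡21 → V
U(20): 20−14=6 → G
C(2): 2−14=-12≡14 → O
X(23): 23−14=9 → J
R(17): 17−14=3 → D
F(5): 5−14=-9≡17 → R
I(8): 8−14=-6≡20 → U

EIEYVGOJDRU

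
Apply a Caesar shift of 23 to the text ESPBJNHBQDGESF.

E(4): 4+23=27≡1 → B
S(18): 18+23=41≡15 → P
P(15): 15+23=38≡12 → M
B(1): 1+23=24 → Y
J(9): 9+23=32≡6 → G
N(13): 13+23=36≡10 → K
H(7): 7+23=30≡4 → E
B(1): 1+23=24 → Y
Q(16): 16+23=39≡13 → N
D(3): 3+23=26≡0 → A
G(6): 6+23=29≡3 → D
E(4): 4+23=27≡1 → B
S(18): 18+23=41≡15 → P
F(5): 5+23=28≡2 → C

BPMYGKEYNADBPC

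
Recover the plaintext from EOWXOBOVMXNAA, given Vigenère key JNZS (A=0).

Repeat the key across the ciphertext: JNZSJNZSJNZSJ
E(4)−J(9): -5≡21 → V
O(14)−N(13): 1 → B
W(22)−Z(25): -3≡23 → X
X(23)−S(18): 5 → F
O(14)−J(9): 5 → F
B(1)−N(13): -12≡14 → O
O(14)−Z(25): -11≡15 → P
V(21)−S(18): 3 → D
M(12)−J(9): 3 → D
X(23)−N(13): 10 → K
N(13)−Z(25): -12≡14 → O
A(0)−S(18): -18≡8 → I
A(0)−J(9): -9≡17 → R

VBXFFOPDDKOIR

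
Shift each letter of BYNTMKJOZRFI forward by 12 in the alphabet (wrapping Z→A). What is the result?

B(1): 1+12=13 → N
Y(24): 24+12=36≡10 → K
N(13): 13+12=25 → Z
T(19): 19+12=31≡5 → F
M(12): 12+12=24 → Y
K(10): 10+12=22 → W
J(9): 9+12=21 → V
O(14): 14+12=26≡0 → A
Z(25): 25+12=37≡11 → L
R(17): 17+12=29≡3 → D
F(5): 5+12=17 → R
I(8): 8+12=20 → U

NKZFYWVALDRU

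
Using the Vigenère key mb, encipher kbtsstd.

wcfteup

Repeat the key across the message: mbmbmbm
k(10)+m(12): 22 → w
b(1)+b(1): 2 → c
t(19)+m(12): 31≡5 → f
s(18)+b(1): 19 → t
s(18)+m(12): 30≡4 → e
t(19)+b(1): 20 → u
d(3)+m(12): 15 → p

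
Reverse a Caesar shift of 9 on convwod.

c(2): 2−9=-7≡19 → t
o(14): 14−9=5 → f
n(13): 13−9=4 → e
v(21): 21−9=12 → m
w(22): 22−9=13 → n
o(14): 14−9=5 → f
d(3): 3−9=-6≡20 → u

tfemnfu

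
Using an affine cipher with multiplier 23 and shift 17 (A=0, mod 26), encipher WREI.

W(22): 23·22+17=523≡3 → D
R(17): 23·17+17=408≡18 → S
E(4): 23·4+17=109≡5 → F
I(8): 23·8+17=201≡19 → T

DSFT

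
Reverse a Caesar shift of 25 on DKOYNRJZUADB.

ELPZOSKAVBEC

D(3): 3−25=-22≡4 → E
K(10): 10−25=-15≡11 → L
O(14): 14−25=-11≡15 → P
Y(24): 24−25=-1≡25 → Z
N(13): 13−25=-12≡14 → O
R(17): 17−25=-8≡18 → S
J(9): 9−25=-16≡10 → K
Z(25): 25−25=0 → A
U(20): 20−25=-5≡21 → V
A(0): 0−25=-25≡1 → B
D(3): 3−25=-22≡4 → E
B(1): 1−25=-24≡2 → C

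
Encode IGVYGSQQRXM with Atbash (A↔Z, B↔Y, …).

I(8) → R(17)
G(6) → T(19)
V(21) → E(4)
Y(24) → B(1)
G(6) → T(19)
S(18) → H(7)
Q(16) → J(9)
Q(16) → J(9)
R(17) → I(8)
X(23) → C(2)
M(12) → N(13)

RTEBTHJJICN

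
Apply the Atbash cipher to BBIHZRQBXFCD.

B(1) → Y(24)
B(1) → Y(24)
I(8) → R(17)
H(7) → S(18)
Z(25) → A(0)
R(17) → I(8)
Q(16) → J(9)
B(1) → Y(24)
X(23) → C(2)
F(5) → U(20)
C(2) → X(23)
D(3) → W(22)

YYRSAIJYCUXW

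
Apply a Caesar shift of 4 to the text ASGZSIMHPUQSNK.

A(0): 0+4=4 → E
S(18): 18+4=22 → W
G(6): 6+4=10 → K
Z(25): 25+4=29≡3 → D
S(18): 18+4=22 → W
I(8): 8+4=12 → M
M(12): 12+4=16 → Q
H(7): 7+4=11 → L
P(15): 15+4=19 → T
U(20): 20+4=24 → Y
Q(16): 16+4=20 → U
S(18): 18+4=22 → W
N(13): 13+4=17 → R
K(10): 10+4=14 → O

EWKDWMQLTYUWRO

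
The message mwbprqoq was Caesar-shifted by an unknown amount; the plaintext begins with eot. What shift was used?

8

From the crib: m(12)−e(4)=8, so the shift is 8.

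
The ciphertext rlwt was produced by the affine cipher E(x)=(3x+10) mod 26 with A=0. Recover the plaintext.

ljed

The inverse of 3 mod 26 is 9, since 3·9=27≡1. Apply D(y)=9·(y−10) mod 26:
r(17): 9·(17−10)=63≡11 → l
l(11): 9·(11−10)=9 → j
w(22): 9·(22−10)=108≡4 → e
t(19): 9·(19−10)=81≡3 → d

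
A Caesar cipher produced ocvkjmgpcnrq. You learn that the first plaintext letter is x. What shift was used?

From the crib: o(14)−x(23)=-9≡17, so the shift is 17.

17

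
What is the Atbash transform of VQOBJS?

V(21) → E(4)
Q(16) → J(9)
O(14) → L(11)
B(1) → Y(24)
J(9) → Q(16)
S(18) → H(7)

EJLYQH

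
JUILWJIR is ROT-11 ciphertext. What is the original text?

YJXALYXG

J(9): 9−11=-2≡24 → Y
U(20): 20−11=9 → J
I(8): 8−11=-3≡23 → X
L(11): 11−11=0 → A
W(22): 22−11=11 → L
J(9): 9−11=-2≡24 → Y
I(8): 8−11=-3≡23 → X
R(17): 17−11=6 → G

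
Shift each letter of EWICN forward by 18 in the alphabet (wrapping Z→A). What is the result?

E(4): 4+18=22 → W
W(22): 22+18=40≡14 → O
I(8): 8+18=26≡0 → A
C(2): 2+18=20 → U
N(13): 13+18=31≡5 → F

WOAUF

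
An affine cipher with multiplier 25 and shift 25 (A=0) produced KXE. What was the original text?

The inverse of 25 mod 26 is 25, since 25·25=625≡1. Apply D(y)=25·(y−25) mod 26:
K(10): 25·(10−25)=-375≡15 → P
X(23): 25·(23−25)=-50≡2 → C
E(4): 25·(4−25)=-525≡21 → V

PCV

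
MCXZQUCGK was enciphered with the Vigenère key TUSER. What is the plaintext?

TIFVZBIOG

Repeat the key across the ciphertext: TUSERTUSE
M(12)−T(19): -7≡19 → T
C(2)−U(20): -18≡8 → I
X(23)−S(18): 5 → F
Z(25)−E(4): 21 → V
Q(16)−R(17): -1≡25 → Z
U(20)−T(19): 1 → B
C(2)−U(20): -18≡8 → I
G(6)−S(18): -12≡14 → O
K(10)−E(4): 6 → G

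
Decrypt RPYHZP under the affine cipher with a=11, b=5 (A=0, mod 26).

UIXMQI

The inverse of 11 mod 26 is 19, since 11·19=209≡1. Apply D(y)=19·(y−5) mod 26:
R(17): 19·(17−5)=228≡20 → U
P(15): 19·(15−5)=190≡8 → I
Y(24): 19·(24−5)=361≡23 → X
H(7): 19·(7−5)=38≡12 → M
Z(25): 19·(25−5)=380≡16 → Q
P(15): 19·(15−5)=190≡8 → I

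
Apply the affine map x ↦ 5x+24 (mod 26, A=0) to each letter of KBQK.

K(10): 5·10+24=74≡22 → W
B(1): 5·1+24=29≡3 → D
Q(16): 5·16+24=104≡0 → A
K(10): 5·10+24=74≡22 → W

WDAW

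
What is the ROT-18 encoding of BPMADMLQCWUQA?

THESVEDIUOMIS

B(1): 1+18=19 → T
P(15): 15+18=33≡7 → H
M(12): 12+18=30≡4 → E
A(0): 0+18=18 → S
D(3): 3+18=21 → V
M(12): 12+18=30≡4 → E
L(11): 11+18=29≡3 → D
Q(16): 16+18=34≡8 → I
C(2): 2+18=20 → U
W(22): 22+18=40≡14 → O
U(20): 20+18=38≡12 → M
Q(16): 16+18=34≡8 → I
A(0): 0+18=18 → S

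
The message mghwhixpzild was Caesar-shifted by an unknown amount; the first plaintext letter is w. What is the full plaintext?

wqrgrshzjsvn

From the crib: m(12)−w(22)=-10≡16, so the shift is 16.
Subtract 16 from each ciphertext letter:
m(12): 12−16=-4≡22 → w
g(6): 6−16=-10≡16 → q
h(7): 7−16=-9≡17 → r
w(22): 22−16=6 → g
h(7): 7−16=-9≡17 → r
i(8): 8−16=-8≡18 → s
x(23): 23−16=7 → h
p(15): 15−16=-1≡25 → z
z(25): 25−16=9 → j
i(8): 8−16=-8≡18 → s
l(11): 11−16=-5≡21 → v
d(3): 3−16=-13≡13 → n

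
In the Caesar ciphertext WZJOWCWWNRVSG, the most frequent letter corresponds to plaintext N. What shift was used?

9

The most frequent ciphertext letter is W (appears 4 times).
W is position 22; N is position 13.
Shift = 9.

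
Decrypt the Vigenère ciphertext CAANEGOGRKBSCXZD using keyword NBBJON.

PZZEQTBFQBNFPWYU

Repeat the key across the ciphertext: NBBJONNBBJONNBBJ
C(2)−N(13): -11≡15 → P
A(0)−B(1): -1≡25 → Z
A(0)−B(1): -1≡25 → Z
N(13)−J(9): 4 → E
E(4)−O(14): -10≡16 → Q
G(6)−N(13): -7≡19 → T
O(14)−N(13): 1 → B
G(6)−B(1): 5 → F
R(17)−B(1): 16 → Q
K(10)−J(9): 1 → B
B(1)−O(14): -13≡13 → N
S(18)−N(13): 5 → F
C(2)−N(13): -11≡15 → P
X(23)−B(1): 22 → W
Z(25)−B(1): 24 → Y
D(3)−J(9): -6≡20 → U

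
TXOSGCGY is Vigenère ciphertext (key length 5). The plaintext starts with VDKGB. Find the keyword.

YUEMF

Subtract each crib letter from the matching ciphertext letter (mod 26):
T(19)−V(21)=-2≡24 → Y
X(23)−D(3)=20 → U
O(14)−K(10)=4 → E
S(18)−G(6)=12 → M
G(6)−B(1)=5 → F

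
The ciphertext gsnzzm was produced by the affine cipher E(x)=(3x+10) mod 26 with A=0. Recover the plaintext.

The inverse of 3 mod 26 is 9, since 3·9=27≡1. Apply D(y)=9·(y−10) mod 26:
g(6): 9·(6−10)=-36≡16 → q
s(18): 9·(18−10)=72≡20 → u
n(13): 9·(13−10)=27≡1 → b
z(25): 9·(25−10)=135≡5 → f
z(25): 9·(25−10)=135≡5 → f
m(12): 9·(12−10)=18 → s

qubffs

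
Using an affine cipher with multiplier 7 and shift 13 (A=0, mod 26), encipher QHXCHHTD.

Q(16): 7·16+13=125≡21 → V
H(7): 7·7+13=62≡10 → K
X(23): 7·23+13=174≡18 → S
C(2): 7·2+13=27≡1 → B
H(7): 7·7+13=62≡10 → K
H(7): 7·7+13=62≡10 → K
T(19): 7·19+13=146≡16 → Q
D(3): 7·3+13=34≡8 → I

VKSBKKQI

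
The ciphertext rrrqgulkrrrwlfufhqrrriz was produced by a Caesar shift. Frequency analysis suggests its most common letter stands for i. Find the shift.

The most frequent ciphertext letter is r (appears 9 times).
r is position 17; i is position 8.
Shift = 9.

9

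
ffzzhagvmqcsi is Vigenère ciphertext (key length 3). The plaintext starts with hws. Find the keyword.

Subtract each crib letter from the matching ciphertext letter (mod 26):
f(5)−h(7)=-2≡24 → y
f(5)−w(22)=-17≡9 → j
z(25)−s(18)=7 → h

yjh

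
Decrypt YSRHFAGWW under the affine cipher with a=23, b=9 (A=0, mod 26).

The inverse of 23 mod 26 is 17, since 23·17=391≡1. Apply D(y)=17·(y−9) mod 26:
Y(24): 17·(24−9)=255≡21 → V
S(18): 17·(18−9)=153≡23 → X
R(17): 17·(17−9)=136≡6 → G
H(7): 17·(7−9)=-34≡18 → S
F(5): 17·(5−9)=-68≡10 → K
A(0): 17·(0−9)=-153≡3 → D
G(6): 17·(6−9)=-51≡1 → B
W(22): 17·(22−9)=221≡13 → N
W(22): 17·(22−9)=221≡13 → N

VXGSKDBNN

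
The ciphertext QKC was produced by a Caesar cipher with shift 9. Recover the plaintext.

Q(16): 16−9=7 → H
K(10): 10−9=1 → B
C(2): 2−9=-7≡19 → T

HBT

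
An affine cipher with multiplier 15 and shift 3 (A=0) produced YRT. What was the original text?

RUI

The inverse of 15 mod 26 is 7, since 15·7=105≡1. Apply D(y)=7·(y−3) mod 26:
Y(24): 7·(24−3)=147≡17 → R
R(17): 7·(17−3)=98≡20 → U
T(19): 7·(19−3)=112≡8 → I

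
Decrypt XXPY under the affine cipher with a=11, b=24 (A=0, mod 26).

The inverse of 11 mod 26 is 19, since 11·19=209≡1. Apply D(y)=19·(y−24) mod 26:
X(23): 19·(23−24)=-19≡7 → H
X(23): 19·(23−24)=-19≡7 → H
P(15): 19·(15−24)=-171≡11 → L
Y(24): 19·(24−24)=0 → A

HHLA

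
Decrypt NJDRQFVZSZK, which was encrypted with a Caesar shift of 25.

OKESRGWATAL

N(13): 13−25=-12≡14 → O
J(9): 9−25=-16≡10 → K
D(3): 3−25=-22≡4 → E
R(17): 17−25=-8≡18 → S
Q(16): 16−25=-9≡17 → R
F(5): 5−25=-20≡6 → G
V(21): 21−25=-4≡22 → W
Z(25): 25−25=0 → A
S(18): 18−25=-7≡19 → T
Z(25): 25−25=0 → A
K(10): 10−25=-15≡11 → L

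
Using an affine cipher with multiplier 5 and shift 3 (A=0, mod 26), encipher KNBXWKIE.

BQIOJBRX

K(10): 5·10+3=53≡1 → B
N(13): 5·13+3=68≡16 → Q
B(1): 5·1+3=8 → I
X(23): 5·23+3=118≡14 → O
W(22): 5·22+3=113≡9 → J
K(10): 5·10+3=53≡1 → B
I(8): 5·8+3=43≡17 → R
E(4): 5·4+3=23 → X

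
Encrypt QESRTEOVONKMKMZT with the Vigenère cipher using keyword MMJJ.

CQBAFQXEAZTVWYIC

Repeat the key across the message: MMJJMMJJMMJJMMJJ
Q(16)+M(12): 28≡2 → C
E(4)+M(12): 16 → Q
S(18)+J(9): 27≡1 → B
R(17)+J(9): 26≡0 → A
T(19)+M(12): 31≡5 → F
E(4)+M(12): 16 → Q
O(14)+J(9): 23 → X
V(21)+J(9): 30≡4 → E
O(14)+M(12): 26≡0 → A
N(13)+M(12): 25 → Z
K(10)+J(9): 19 → T
M(12)+J(9): 21 → V
K(10)+M(12): 22 → W
M(12)+M(12): 24 → Y
Z(25)+J(9): 34≡8 → I
T(19)+J(9): 28≡2 → C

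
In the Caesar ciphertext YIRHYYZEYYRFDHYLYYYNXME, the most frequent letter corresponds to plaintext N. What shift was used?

The most frequent ciphertext letter is Y (appears 9 times).
Y is position 24; N is position 13.
Shift = 11.

11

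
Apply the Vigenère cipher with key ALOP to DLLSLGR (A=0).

DWZHLRF

Repeat the key across the message: ALOPALO
D(3)+A(0): 3 → D
L(11)+L(11): 22 → W
L(11)+O(14): 25 → Z
S(18)+P(15): 33≡7 → H
L(11)+A(0): 11 → L
G(6)+L(11): 17 → R
R(17)+O(14): 31≡5 → F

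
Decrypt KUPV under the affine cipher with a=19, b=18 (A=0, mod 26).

The inverse of 19 mod 26 is 11, since 19·11=209≡1. Apply D(y)=11·(y−18) mod 26:
K(10): 11·(10−18)=-88≡16 → Q
U(20): 11·(20−18)=22 → W
P(15): 11·(15−18)=-33≡19 → T
V(21): 11·(21−18)=33≡7 → H

QWTH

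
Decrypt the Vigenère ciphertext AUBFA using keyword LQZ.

Repeat the key across the ciphertext: LQZLQ
A(0)−L(11): -11≡15 → P
U(20)−Q(16): 4 → E
B(1)−Z(25): -24≡2 → C
F(5)−L(11): -6≡20 → U
A(0)−Q(16): -16≡10 → K

PECUK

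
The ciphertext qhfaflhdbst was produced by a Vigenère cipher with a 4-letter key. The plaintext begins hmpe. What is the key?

Subtract each crib letter from the matching ciphertext letter (mod 26):
q(16)−h(7)=9 → j
h(7)−m(12)=-5≡21 → v
f(5)−p(15)=-10≡16 → q
a(0)−e(4)=-4≡22 → w

jvqw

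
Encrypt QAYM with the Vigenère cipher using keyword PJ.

FJNV

Repeat the key across the message: PJPJ
Q(16)+P(15): 31≡5 → F
A(0)+J(9): 9 → J
Y(24)+P(15): 39≡13 → N
M(12)+J(9): 21 → V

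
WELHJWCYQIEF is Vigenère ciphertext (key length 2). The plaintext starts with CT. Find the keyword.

UL

Subtract each crib letter from the matching ciphertext letter (mod 26):
W(22)−C(2)=20 → U
E(4)−T(19)=-15≡11 → L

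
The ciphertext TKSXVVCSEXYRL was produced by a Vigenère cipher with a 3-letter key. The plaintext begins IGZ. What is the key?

Subtract each crib letter from the matching ciphertext letter (mod 26):
T(19)−I(8)=11 → L
K(10)−G(6)=4 → E
S(18)−Z(25)=-7≡19 → T

LET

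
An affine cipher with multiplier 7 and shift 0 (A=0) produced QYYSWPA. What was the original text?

GWWKSRA

The inverse of 7 mod 26 is 15, since 7·15=105≡1. Apply D(y)=15·(y−0) mod 26:
Q(16): 15·(16−0)=240≡6 → G
Y(24): 15·(24−0)=360≡22 → W
Y(24): 15·(24−0)=360≡22 → W
S(18): 15·(18−0)=270≡10 → K
W(22): 15·(22−0)=330≡18 → S
P(15): 15·(15−0)=225≡17 → R
A(0): 15·(0−0)=0 → A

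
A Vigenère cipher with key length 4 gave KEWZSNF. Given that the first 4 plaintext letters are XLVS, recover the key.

Subtract each crib letter from the matching ciphertext letter (mod 26):
K(10)−X(23)=-13≡13 → N
E(4)−L(11)=-7≡19 → T
W(22)−V(21)=1 → B
Z(25)−S(18)=7 → H

NTBH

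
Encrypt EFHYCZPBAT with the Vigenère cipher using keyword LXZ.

Repeat the key across the message: LXZLXZLXZL
E(4)+L(11): 15 → P
F(5)+X(23): 28≡2 → C
H(7)+Z(25): 32≡6 → G
Y(24)+L(11): 35≡9 → J
C(2)+X(23): 25 → Z
Z(25)+Z(25): 50≡24 → Y
P(15)+L(11): 26≡0 → A
B(1)+X(23): 24 → Y
A(0)+Z(25): 25 → Z
T(19)+L(11): 30≡4 → E

PCGJZYAYZE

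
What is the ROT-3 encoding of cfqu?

fitx

c(2): 2+3=5 → f
f(5): 5+3=8 → i
q(16): 16+3=19 → t
u(20): 20+3=23 → x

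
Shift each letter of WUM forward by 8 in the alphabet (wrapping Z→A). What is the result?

W(22): 22+8=30≡4 → E
U(20): 20+8=28≡2 → C
M(12): 12+8=20 → U

ECU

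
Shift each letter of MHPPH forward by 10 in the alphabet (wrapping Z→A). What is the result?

M(12): 12+10=22 → W
H(7): 7+10=17 → R
P(15): 15+10=25 → Z
P(15): 15+10=25 → Z
H(7): 7+10=17 → R

WRZZR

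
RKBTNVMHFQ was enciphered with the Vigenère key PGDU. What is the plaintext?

CEYZYPJNQK

Repeat the key across the ciphertext: PGDUPGDUPG
R(17)−P(15): 2 → C
K(10)−G(6): 4 → E
B(1)−D(3): -2≡24 → Y
T(19)−U(20): -1≡25 → Z
N(13)−P(15): -2≡24 → Y
V(21)−G(6): 15 → P
M(12)−D(3): 9 → J
H(7)−U(20): -13≡13 → N
F(5)−P(15): -10≡16 → Q
Q(16)−G(6): 10 → K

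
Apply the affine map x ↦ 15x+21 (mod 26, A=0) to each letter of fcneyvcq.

szidryzb

f(5): 15·5+21=96≡18 → s
c(2): 15·2+21=51≡25 → z
n(13): 15·13+21=216≡8 → i
e(4): 15·4+21=81≡3 → d
y(24): 15·24+21=381≡17 → r
v(21): 15·21+21=336≡24 → y
c(2): 15·2+21=51≡25 → z
q(16): 15·16+21=261≡1 → b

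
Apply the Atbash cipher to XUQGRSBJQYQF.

X(23) → C(2)
U(20) → F(5)
Q(16) → J(9)
G(6) → T(19)
R(17) → I(8)
S(18) → H(7)
B(1) → Y(24)
J(9) → Q(16)
Q(16) → J(9)
Y(24) → B(1)
Q(16) → J(9)
F(5) → U(20)

CFJTIHYQJBJU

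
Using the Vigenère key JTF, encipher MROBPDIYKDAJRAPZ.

Repeat the key across the message: JTFJTFJTFJTFJTFJ
M(12)+J(9): 21 → V
R(17)+T(19): 36≡10 → K
O(14)+F(5): 19 → T
B(1)+J(9): 10 → K
P(15)+T(19): 34≡8 → I
D(3)+F(5): 8 → I
I(8)+J(9): 17 → R
Y(24)+T(19): 43≡17 → R
K(10)+F(5): 15 → P
D(3)+J(9): 12 → M
A(0)+T(19): 19 → T
J(9)+F(5): 14 → O
R(17)+J(9): 26≡0 → A
A(0)+T(19): 19 → T
P(15)+F(5): 20 → U
Z(25)+J(9): 34≡8 → I

VKTKIIRRPMTOATUI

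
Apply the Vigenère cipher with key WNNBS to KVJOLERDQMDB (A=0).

GIWPDAEQREZO

Repeat the key across the message: WNNBSWNNBSWN
K(10)+W(22): 32≡6 → G
V(21)+N(13): 34≡8 → I
J(9)+N(13): 22 → W
O(14)+B(1): 15 → P
L(11)+S(18): 29≡3 → D
E(4)+W(22): 26≡0 → A
R(17)+N(13): 30≡4 → E
D(3)+N(13): 16 → Q
Q(16)+B(1): 17 → R
M(12)+S(18): 30≡4 → E
D(3)+W(22): 25 → Z
B(1)+N(13): 14 → O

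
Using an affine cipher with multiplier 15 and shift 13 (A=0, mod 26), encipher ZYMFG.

Z(25): 15·25+13=388≡24 → Y
Y(24): 15·24+13=373≡9 → J
M(12): 15·12+13=193≡11 → L
F(5): 15·5+13=88≡10 → K
G(6): 15·6+13=103≡25 → Z

YJLKZ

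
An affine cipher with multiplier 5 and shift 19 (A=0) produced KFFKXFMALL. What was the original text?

TSSTGSJROO

The inverse of 5 mod 26 is 21, since 5·21=105≡1. Apply D(y)=21·(y−19) mod 26:
K(10): 21·(10−19)=-189≡19 → T
F(5): 21·(5−19)=-294≡18 → S
F(5): 21·(5−19)=-294≡18 → S
K(10): 21·(10−19)=-189≡19 → T
X(23): 21·(23−19)=84≡6 → G
F(5): 21·(5−19)=-294≡18 → S
M(12): 21·(12−19)=-147≡9 → J
A(0): 21·(0−19)=-399≡17 → R
L(11): 21·(11−19)=-168≡14 → O
L(11): 21·(11−19)=-168≡14 → O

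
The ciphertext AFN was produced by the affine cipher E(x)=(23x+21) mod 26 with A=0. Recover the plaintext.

The inverse of 23 mod 26 is 17, since 23·17=391≡1. Apply D(y)=17·(y−21) mod 26:
A(0): 17·(0−21)=-357≡7 → H
F(5): 17·(5−21)=-272≡14 → O
N(13): 17·(13−21)=-136≡20 → U

HOU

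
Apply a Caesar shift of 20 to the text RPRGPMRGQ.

R(17): 17+20=37≡11 → L
P(15): 15+20=35≡9 → J
R(17): 17+20=37≡11 → L
G(6): 6+20=26≡0 → A
P(15): 15+20=35≡9 → J
M(12): 12+20=32≡6 → G
R(17): 17+20=37≡11 → L
G(6): 6+20=26≡0 → A
Q(16): 16+20=36≡10 → K

LJLAJGLAK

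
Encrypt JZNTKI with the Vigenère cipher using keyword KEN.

TDADOV

Repeat the key across the message: KENKEN
J(9)+K(10): 19 → T
Z(25)+E(4): 29≡3 → D
N(13)+N(13): 26≡0 → A
T(19)+K(10): 29≡3 → D
K(10)+E(4): 14 → O
I(8)+N(13): 21 → V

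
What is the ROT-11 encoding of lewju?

l(11): 11+11=22 → w
e(4): 4+11=15 → p
w(22): 22+11=33≡7 → h
j(9): 9+11=20 → u
u(20): 20+11=31≡5 → f

wphuf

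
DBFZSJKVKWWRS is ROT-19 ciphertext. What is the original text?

D(3): 3−19=-16≡10 → K
B(1): 1−19=-18≡8 → I
F(5): 5−19=-14≡12 → M
Z(25): 25−19=6 → G
S(18): 18−19=-1≡25 → Z
J(9): 9−19=-10≡16 → Q
K(10): 10−19=-9≡17 → R
V(21): 21−19=2 → C
K(10): 10−19=-9≡17 → R
W(22): 22−19=3 → D
W(22): 22−19=3 → D
R(17): 17−19=-2≡24 → Y
S(18): 18−19=-1≡25 → Z

KIMGZQRCRDDYZ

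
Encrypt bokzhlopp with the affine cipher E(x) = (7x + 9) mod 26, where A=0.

qdbcgidkk

b(1): 7·1+9=16 → q
o(14): 7·14+9=107≡3 → d
k(10): 7·10+9=79≡1 → b
z(25): 7·25+9=184≡2 → c
h(7): 7·7+9=58≡6 → g
l(11): 7·11+9=86≡8 → i
o(14): 7·14+9=107≡3 → d
p(15): 7·15+9=114≡10 → k
p(15): 7·15+9=114≡10 → k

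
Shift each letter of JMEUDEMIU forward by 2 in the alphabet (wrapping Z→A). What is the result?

J(9): 9+2=11 → L
M(12): 12+2=14 → O
E(4): 4+2=6 → G
U(20): 20+2=22 → W
D(3): 3+2=5 → F
E(4): 4+2=6 → G
M(12): 12+2=14 → O
I(8): 8+2=10 → K
U(20): 20+2=22 → W

LOGWFGOKW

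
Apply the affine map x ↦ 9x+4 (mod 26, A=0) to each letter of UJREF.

CHBOX

U(20): 9·20+4=184≡2 → C
J(9): 9·9+4=85≡7 → H
R(17): 9·17+4=157≡1 → B
E(4): 9·4+4=40≡14 → O
F(5): 9·5+4=49≡23 → X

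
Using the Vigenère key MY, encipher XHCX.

JFOV

Repeat the key across the message: MYMY
X(23)+M(12): 35≡9 → J
H(7)+Y(24): 31≡5 → F
C(2)+M(12): 14 → O
X(23)+Y(24): 47≡21 → V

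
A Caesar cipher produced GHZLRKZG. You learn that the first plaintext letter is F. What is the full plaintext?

FGYKQJYF

From the crib: G(6)−F(5)=1, so the shift is 1.
Subtract 1 from each ciphertext letter:
G(6): 6−1=5 → F
H(7): 7−1=6 → G
Z(25): 25−1=24 → Y
L(11): 11−1=10 → K
R(17): 17−1=16 → Q
K(10): 10−1=9 → J
Z(25): 25−1=24 → Y
G(6): 6−1=5 → F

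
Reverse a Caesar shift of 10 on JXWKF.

J(9): 9−10=-1≡25 → Z
X(23): 23−10=13 → N
W(22): 22−10=12 → M
K(10): 10−10=0 → A
F(5): 5−10=-5≡21 → V

ZNMAV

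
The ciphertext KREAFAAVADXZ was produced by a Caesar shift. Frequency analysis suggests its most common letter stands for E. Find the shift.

The most frequent ciphertext letter is A (appears 4 times).
A is position 0; E is position 4.
Shift = -4≡22.

22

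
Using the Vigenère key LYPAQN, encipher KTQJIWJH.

Repeat the key across the message: LYPAQNLY
K(10)+L(11): 21 → V
T(19)+Y(24): 43≡17 → R
Q(16)+P(15): 31≡5 → F
J(9)+A(0): 9 → J
I(8)+Q(16): 24 → Y
W(22)+N(13): 35≡9 → J
J(9)+L(11): 20 → U
H(7)+Y(24): 31≡5 → F

VRFJYJUF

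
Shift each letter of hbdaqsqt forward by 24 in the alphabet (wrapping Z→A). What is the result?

fzbyoqor

h(7): 7+24=31≡5 → f
b(1): 1+24=25 → z
d(3): 3+24=27≡1 → b
a(0): 0+24=24 → y
q(16): 16+24=40≡14 → o
s(18): 18+24=42≡16 → q
q(16): 16+24=40≡14 → o
t(19): 19+24=43≡17 → r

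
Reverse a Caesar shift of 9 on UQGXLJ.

U(20): 20−9=11 → L
Q(16): 16−9=7 → H
G(6): 6−9=-3≡23 → X
X(23): 23−9=14 → O
L(11): 11−9=2 → C
J(9): 9−9=0 → A

LHXOCA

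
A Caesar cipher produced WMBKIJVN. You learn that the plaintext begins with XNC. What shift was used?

25

From the crib: W(22)−X(23)=-1≡25, so the shift is 25.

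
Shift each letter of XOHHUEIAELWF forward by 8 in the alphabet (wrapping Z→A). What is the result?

FWPPCMQIMTEN

X(23): 23+8=31≡5 → F
O(14): 14+8=22 → W
H(7): 7+8=15 → P
H(7): 7+8=15 → P
U(20): 20+8=28≡2 → C
E(4): 4+8=12 → M
I(8): 8+8=16 → Q
A(0): 0+8=8 → I
E(4): 4+8=12 → M
L(11): 11+8=19 → T
W(22): 22+8=30≡4 → E
F(5): 5+8=13 → N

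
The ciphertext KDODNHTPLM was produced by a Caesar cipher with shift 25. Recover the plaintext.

K(10): 10−25=-15≡11 → L
D(3): 3−25=-22≡4 → E
O(14): 14−25=-11≡15 → P
D(3): 3−25=-22≡4 → E
N(13): 13−25=-12≡14 → O
H(7): 7−25=-18≡8 → I
T(19): 19−25=-6≡20 → U
P(15): 15−25=-10≡16 → Q
L(11): 11−25=-14≡12 → M
M(12): 12−25=-13≡13 → N

LEPEOIUQMN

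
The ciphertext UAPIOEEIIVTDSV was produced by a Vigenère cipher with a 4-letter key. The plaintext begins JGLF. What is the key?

LUED

Subtract each crib letter from the matching ciphertext letter (mod 26):
U(20)−J(9)=11 → L
A(0)−G(6)=-6≡20 → U
P(15)−L(11)=4 → E
I(8)−F(5)=3 → D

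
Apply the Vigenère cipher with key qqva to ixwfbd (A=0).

ynrfrt

Repeat the key across the message: qqvaqq
i(8)+q(16): 24 → y
x(23)+q(16): 39≡13 → n
w(22)+v(21): 43≡17 → r
f(5)+a(0): 5 → f
b(1)+q(16): 17 → r
d(3)+q(16): 19 → t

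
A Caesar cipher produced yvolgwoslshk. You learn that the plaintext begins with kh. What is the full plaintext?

khaxsiaexetw

From the crib: y(24)−k(10)=14, so the shift is 14.
Subtract 14 from each ciphertext letter:
y(24): 24−14=10 → k
v(21): 21−14=7 → h
o(14): 14−14=0 → a
l(11): 11−14=-3≡23 → x
g(6): 6−14=-8≡18 → s
w(22): 22−14=8 → i
o(14): 14−14=0 → a
s(18): 18−14=4 → e
l(11): 11−14=-3≡23 → x
s(18): 18−14=4 → e
h(7): 7−14=-7≡19 → t
k(10): 10−14=-4≡22 → w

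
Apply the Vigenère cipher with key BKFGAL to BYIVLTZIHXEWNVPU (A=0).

CINBLEASMDEHOFUA

Repeat the key across the message: BKFGALBKFGALBKFG
B(1)+B(1): 2 → C
Y(24)+K(10): 34≡8 → I
I(8)+F(5): 13 → N
V(21)+G(6): 27≡1 → B
L(11)+A(0): 11 → L
T(19)+L(11): 30≡4 → E
Z(25)+B(1): 26≡0 → A
I(8)+K(10): 18 → S
H(7)+F(5): 12 → M
X(23)+G(6): 29≡3 → D
E(4)+A(0): 4 → E
W(22)+L(11): 33≡7 → H
N(13)+B(1): 14 → O
V(21)+K(10): 31≡5 → F
P(15)+F(5): 20 → U
U(20)+G(6): 26≡0 → A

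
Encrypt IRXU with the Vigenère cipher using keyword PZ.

XQMT

Repeat the key across the message: PZPZ
I(8)+P(15): 23 → X
R(17)+Z(25): 42≡16 → Q
X(23)+P(15): 38≡12 → M
U(20)+Z(25): 45≡19 → T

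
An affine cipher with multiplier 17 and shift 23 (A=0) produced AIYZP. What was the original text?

RTXUY

The inverse of 17 mod 26 is 23, since 17·23=391≡1. Apply D(y)=23·(y−23) mod 26:
A(0): 23·(0−23)=-529≡17 → R
I(8): 23·(8−23)=-345≡19 → T
Y(24): 23·(24−23)=23 → X
Z(25): 23·(25−23)=46≡20 → U
P(15): 23·(15−23)=-184≡24 → Y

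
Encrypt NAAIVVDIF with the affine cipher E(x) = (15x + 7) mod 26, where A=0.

N(13): 15·13+7=202≡20 → U
A(0): 15·0+7=7 → H
A(0): 15·0+7=7 → H
I(8): 15·8+7=127≡23 → X
V(21): 15·21+7=322≡10 → K
V(21): 15·21+7=322≡10 → K
D(3): 15·3+7=52≡0 → A
I(8): 15·8+7=127≡23 → X
F(5): 15·5+7=82≡4 → E

UHHXKKAXE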